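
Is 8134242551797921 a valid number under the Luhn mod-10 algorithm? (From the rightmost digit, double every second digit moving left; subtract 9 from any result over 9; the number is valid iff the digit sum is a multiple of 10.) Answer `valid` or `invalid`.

From the right, keep odd positions and double even positions (subtract 9 from any doubled value over 9):
  doubled (positions 2,4,...): 4 5 5 1 4 4 6 7 → sum 36
  kept (positions 1,3,...): 1 9 9 1 5 4 4 1 → sum 34
Total = 70.
70 mod 10 = 0, so the number is valid.

valid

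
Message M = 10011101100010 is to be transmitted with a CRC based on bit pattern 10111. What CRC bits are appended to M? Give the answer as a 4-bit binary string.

1110

Append 4 zeros: 100111011000100000. Divide by 10111 (XOR where the leading bit is 1):
  pos 0: 10011 XOR 10111 = 00100
  pos 2: 10010 XOR 10111 = 00101
  pos 4: 10111 XOR 10111 = 00000
  pos 12: 10000 XOR 10111 = 00111
Remainder (last 4 bits) = 1110. This is the CRC / FCS.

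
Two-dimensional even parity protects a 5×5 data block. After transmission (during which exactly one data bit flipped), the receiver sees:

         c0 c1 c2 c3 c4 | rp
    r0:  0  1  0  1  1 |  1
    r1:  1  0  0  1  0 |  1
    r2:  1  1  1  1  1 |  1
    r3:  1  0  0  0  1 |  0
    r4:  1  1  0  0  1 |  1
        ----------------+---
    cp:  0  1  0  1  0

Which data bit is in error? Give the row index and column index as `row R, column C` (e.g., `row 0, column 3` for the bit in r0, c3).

Recompute each row's even parity and compare to rp:
  r0: data parity 1, sent rp 1 → ok
  r1: data parity 0, sent rp 1 → mismatch
  r2: data parity 1, sent rp 1 → ok
  r3: data parity 0, sent rp 0 → ok
  r4: data parity 1, sent rp 1 → ok
Recompute each column's even parity and compare to cp:
  c0: data parity 0, sent cp 0 → ok
  c1: data parity 1, sent cp 1 → ok
  c2: data parity 1, sent cp 0 → mismatch
  c3: data parity 1, sent cp 1 → ok
  c4: data parity 0, sent cp 0 → ok
Exactly one row (r1) and one column (c2) fail → the flipped bit is at their intersection.

row 1, column 2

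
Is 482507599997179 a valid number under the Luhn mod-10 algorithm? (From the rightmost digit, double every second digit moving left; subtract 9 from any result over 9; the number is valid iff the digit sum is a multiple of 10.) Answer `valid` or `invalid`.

valid

From the right, keep odd positions and double even positions (subtract 9 from any doubled value over 9):
  doubled (positions 2,4,...): 5 5 9 9 5 1 7 → sum 41
  kept (positions 1,3,...): 9 1 9 9 5 0 2 4 → sum 39
Total = 80.
80 mod 10 = 0, so the number is valid.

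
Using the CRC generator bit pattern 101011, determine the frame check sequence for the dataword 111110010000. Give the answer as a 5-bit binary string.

Append 5 zeros: 11111001000000000. Divide by 101011 (XOR where the leading bit is 1):
  pos 0: 111110 XOR 101011 = 010101
  pos 1: 101010 XOR 101011 = 000001
  pos 6: 110000 XOR 101011 = 011011
  pos 7: 110110 XOR 101011 = 011101
  pos 8: 111010 XOR 101011 = 010001
  pos 9: 100010 XOR 101011 = 001001
  pos 11: 100100 XOR 101011 = 001111
Remainder (last 5 bits) = 01111. This is the CRC / FCS.

01111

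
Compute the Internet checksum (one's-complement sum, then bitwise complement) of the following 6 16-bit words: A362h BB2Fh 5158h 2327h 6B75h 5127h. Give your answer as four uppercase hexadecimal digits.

One's-complement addition (fold any carry out of bit 15 back into bit 0):
  0xA362 + 0xBB2F = 0x15E91 → wrap carry → 0x5E92
  0x5E92 + 0x5158 = 0x0AFEA
  0xAFEA + 0x2327 = 0x0D311
  0xD311 + 0x6B75 = 0x13E86 → wrap carry → 0x3E87
  0x3E87 + 0x5127 = 0x08FAE
One's-complement sum = 0x8FAE.
Checksum = ~0x8FAE & 0xFFFF = 0x7051.

7051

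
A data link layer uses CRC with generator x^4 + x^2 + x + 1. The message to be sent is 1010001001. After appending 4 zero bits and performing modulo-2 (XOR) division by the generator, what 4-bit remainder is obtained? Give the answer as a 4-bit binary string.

1010

Append 4 zeros: 10100010010000. Divide by 10111 (XOR where the leading bit is 1):
  pos 0: 10100 XOR 10111 = 00011
  pos 3: 11010 XOR 10111 = 01101
  pos 4: 11010 XOR 10111 = 01101
  pos 5: 11011 XOR 10111 = 01100
  pos 6: 11000 XOR 10111 = 01111
  pos 7: 11110 XOR 10111 = 01001
  pos 8: 10010 XOR 10111 = 00101
Remainder (last 4 bits) = 1010. This is the CRC / FCS.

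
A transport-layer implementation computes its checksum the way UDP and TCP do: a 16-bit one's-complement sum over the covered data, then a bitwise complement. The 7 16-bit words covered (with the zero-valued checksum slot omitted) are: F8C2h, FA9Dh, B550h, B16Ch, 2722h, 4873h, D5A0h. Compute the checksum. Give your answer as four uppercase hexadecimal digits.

60AB

One's-complement addition (fold any carry out of bit 15 back into bit 0):
  0xF8C2 + 0xFA9D = 0x1F35F → wrap carry → 0xF360
  0xF360 + 0xB550 = 0x1A8B0 → wrap carry → 0xA8B1
  0xA8B1 + 0xB16C = 0x15A1D → wrap carry → 0x5A1E
  0x5A1E + 0x2722 = 0x08140
  0x8140 + 0x4873 = 0x0C9B3
  0xC9B3 + 0xD5A0 = 0x19F53 → wrap carry → 0x9F54
One's-complement sum = 0x9F54.
Checksum = ~0x9F54 & 0xFFFF = 0x60AB.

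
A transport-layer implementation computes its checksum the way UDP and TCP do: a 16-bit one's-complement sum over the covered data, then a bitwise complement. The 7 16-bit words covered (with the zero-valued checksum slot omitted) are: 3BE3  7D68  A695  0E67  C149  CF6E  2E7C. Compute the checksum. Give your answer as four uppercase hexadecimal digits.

D282

One's-complement addition (fold any carry out of bit 15 back into bit 0):
  0x3BE3 + 0x7D68 = 0x0B94B
  0xB94B + 0xA695 = 0x15FE0 → wrap carry → 0x5FE1
  0x5FE1 + 0x0E67 = 0x06E48
  0x6E48 + 0xC149 = 0x12F91 → wrap carry → 0x2F92
  0x2F92 + 0xCF6E = 0x0FF00
  0xFF00 + 0x2E7C = 0x12D7C → wrap carry → 0x2D7D
One's-complement sum = 0x2D7D.
Checksum = ~0x2D7D & 0xFFFF = 0xD282.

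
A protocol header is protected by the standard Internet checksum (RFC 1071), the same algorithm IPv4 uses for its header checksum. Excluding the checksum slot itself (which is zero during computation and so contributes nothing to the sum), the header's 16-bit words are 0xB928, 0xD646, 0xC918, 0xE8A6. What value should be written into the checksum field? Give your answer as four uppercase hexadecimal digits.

BED0

One's-complement addition (fold any carry out of bit 15 back into bit 0):
  0xB928 + 0xD646 = 0x18F6E → wrap carry → 0x8F6F
  0x8F6F + 0xC918 = 0x15887 → wrap carry → 0x5888
  0x5888 + 0xE8A6 = 0x1412E → wrap carry → 0x412F
One's-complement sum = 0x412F.
Checksum = ~0x412F & 0xFFFF = 0xBED0.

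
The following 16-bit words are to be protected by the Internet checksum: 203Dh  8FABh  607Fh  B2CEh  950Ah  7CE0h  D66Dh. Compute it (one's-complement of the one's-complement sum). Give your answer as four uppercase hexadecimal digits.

One's-complement addition (fold any carry out of bit 15 back into bit 0):
  0x203D + 0x8FAB = 0x0AFE8
  0xAFE8 + 0x607F = 0x11067 → wrap carry → 0x1068
  0x1068 + 0xB2CE = 0x0C336
  0xC336 + 0x950A = 0x15840 → wrap carry → 0x5841
  0x5841 + 0x7CE0 = 0x0D521
  0xD521 + 0xD66D = 0x1AB8E → wrap carry → 0xAB8F
One's-complement sum = 0xAB8F.
Checksum = ~0xAB8F & 0xFFFF = 0x5470.

5470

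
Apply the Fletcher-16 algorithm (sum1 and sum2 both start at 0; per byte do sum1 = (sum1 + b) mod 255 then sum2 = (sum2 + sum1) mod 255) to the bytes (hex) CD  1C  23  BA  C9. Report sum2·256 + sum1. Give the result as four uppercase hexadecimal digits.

1E91

Running sums (mod 255):
  after byte 0 (CD): sum1=205, sum2=205
  after byte 1 (1C): sum1=233, sum2=183
  after byte 2 (23): sum1=13, sum2=196
  after byte 3 (BA): sum1=199, sum2=140
  after byte 4 (C9): sum1=145, sum2=30
Checksum = sum2·256 + sum1 = 30·256 + 145 = 7825 = 0x1E91.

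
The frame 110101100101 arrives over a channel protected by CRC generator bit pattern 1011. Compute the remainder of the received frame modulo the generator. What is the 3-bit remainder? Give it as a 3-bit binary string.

000

Modulo-2 division of 110101100101 by 1011:
  pos 0: 1101 XOR 1011 = 0110
  pos 1: 1100 XOR 1011 = 0111
  pos 2: 1111 XOR 1011 = 0100
  pos 3: 1001 XOR 1011 = 0010
  pos 5: 1000 XOR 1011 = 0011
  pos 7: 1110 XOR 1011 = 0101
  pos 8: 1011 XOR 1011 = 0000
Remainder = 000 (zero — the frame passes the CRC check).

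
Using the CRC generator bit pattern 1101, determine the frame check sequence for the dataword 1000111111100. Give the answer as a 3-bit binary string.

Append 3 zeros: 1000111111100000. Divide by 1101 (XOR where the leading bit is 1):
  pos 0: 1000 XOR 1101 = 0101
  pos 1: 1011 XOR 1101 = 0110
  pos 2: 1101 XOR 1101 = 0000
  pos 6: 1111 XOR 1101 = 0010
  pos 8: 1010 XOR 1101 = 0111
  pos 9: 1110 XOR 1101 = 0011
  pos 11: 1100 XOR 1101 = 0001
Remainder (last 3 bits) = 010. This is the CRC / FCS.

010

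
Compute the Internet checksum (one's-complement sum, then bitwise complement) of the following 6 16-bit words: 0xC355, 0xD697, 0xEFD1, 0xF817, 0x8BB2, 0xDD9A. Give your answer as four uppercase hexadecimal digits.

One's-complement addition (fold any carry out of bit 15 back into bit 0):
  0xC355 + 0xD697 = 0x199EC → wrap carry → 0x99ED
  0x99ED + 0xEFD1 = 0x189BE → wrap carry → 0x89BF
  0x89BF + 0xF817 = 0x181D6 → wrap carry → 0x81D7
  0x81D7 + 0x8BB2 = 0x10D89 → wrap carry → 0x0D8A
  0x0D8A + 0xDD9A = 0x0EB24
One's-complement sum = 0xEB24.
Checksum = ~0xEB24 & 0xFFFF = 0x14DB.

14DB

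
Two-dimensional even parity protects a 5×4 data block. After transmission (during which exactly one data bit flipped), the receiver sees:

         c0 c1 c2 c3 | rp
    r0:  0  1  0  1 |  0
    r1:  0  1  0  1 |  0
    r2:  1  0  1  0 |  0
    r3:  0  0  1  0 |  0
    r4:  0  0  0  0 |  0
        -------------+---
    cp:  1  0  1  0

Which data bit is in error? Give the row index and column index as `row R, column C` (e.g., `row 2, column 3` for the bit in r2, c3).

Recompute each row's even parity and compare to rp:
  r0: data parity 0, sent rp 0 → ok
  r1: data parity 0, sent rp 0 → ok
  r2: data parity 0, sent rp 0 → ok
  r3: data parity 1, sent rp 0 → mismatch
  r4: data parity 0, sent rp 0 → ok
Recompute each column's even parity and compare to cp:
  c0: data parity 1, sent cp 1 → ok
  c1: data parity 0, sent cp 0 → ok
  c2: data parity 0, sent cp 1 → mismatch
  c3: data parity 0, sent cp 0 → ok
Exactly one row (r3) and one column (c2) fail → the flipped bit is at their intersection.

row 3, column 2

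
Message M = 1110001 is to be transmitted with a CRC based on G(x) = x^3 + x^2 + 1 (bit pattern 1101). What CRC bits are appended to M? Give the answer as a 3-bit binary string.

Append 3 zeros: 1110001000. Divide by 1101 (XOR where the leading bit is 1):
  pos 0: 1110 XOR 1101 = 0011
  pos 2: 1100 XOR 1101 = 0001
  pos 5: 1100 XOR 1101 = 0001
Remainder (last 3 bits) = 010. This is the CRC / FCS.

010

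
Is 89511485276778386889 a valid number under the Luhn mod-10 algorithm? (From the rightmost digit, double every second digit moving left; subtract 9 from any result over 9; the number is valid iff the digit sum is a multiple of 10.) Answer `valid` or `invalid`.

From the right, keep odd positions and double even positions (subtract 9 from any doubled value over 9):
  doubled (positions 2,4,...): 7 3 6 5 3 4 7 2 1 7 → sum 45
  kept (positions 1,3,...): 9 8 8 8 7 7 5 4 1 9 → sum 66
Total = 111.
111 mod 10 = 1, so the number is invalid.

invalid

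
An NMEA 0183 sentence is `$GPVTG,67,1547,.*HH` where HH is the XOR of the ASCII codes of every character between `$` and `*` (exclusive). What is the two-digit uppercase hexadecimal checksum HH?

56

XOR the ASCII codes of the payload characters:
  'G' = 0x47 → acc = 0x47
  'P' = 0x50 → acc = 0x17
  'V' = 0x56 → acc = 0x41
  'T' = 0x54 → acc = 0x15
  'G' = 0x47 → acc = 0x52
  ',' = 0x2C → acc = 0x7E
  '6' = 0x36 → acc = 0x48
  '7' = 0x37 → acc = 0x7F
  ',' = 0x2C → acc = 0x53
  '1' = 0x31 → acc = 0x62
  '5' = 0x35 → acc = 0x57
  '4' = 0x34 → acc = 0x63
  '7' = 0x37 → acc = 0x54
  ',' = 0x2C → acc = 0x78
  '.' = 0x2E → acc = 0x56
Checksum = 0x56.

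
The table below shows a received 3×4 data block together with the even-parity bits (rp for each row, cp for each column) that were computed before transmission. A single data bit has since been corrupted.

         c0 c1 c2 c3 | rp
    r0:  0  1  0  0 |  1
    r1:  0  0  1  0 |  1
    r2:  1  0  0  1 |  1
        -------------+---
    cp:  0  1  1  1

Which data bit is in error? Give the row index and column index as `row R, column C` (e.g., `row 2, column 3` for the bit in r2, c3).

row 2, column 0

Recompute each row's even parity and compare to rp:
  r0: data parity 1, sent rp 1 → ok
  r1: data parity 1, sent rp 1 → ok
  r2: data parity 0, sent rp 1 → mismatch
Recompute each column's even parity and compare to cp:
  c0: data parity 1, sent cp 0 → mismatch
  c1: data parity 1, sent cp 1 → ok
  c2: data parity 1, sent cp 1 → ok
  c3: data parity 1, sent cp 1 → ok
Exactly one row (r2) and one column (c0) fail → the flipped bit is at their intersection.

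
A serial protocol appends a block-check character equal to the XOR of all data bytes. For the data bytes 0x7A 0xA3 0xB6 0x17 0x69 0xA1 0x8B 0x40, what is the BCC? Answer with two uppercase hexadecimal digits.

7B

XOR the bytes together:
  start with 0x7A
  0x7A ⊕ 0xA3 = 0xD9
  0xD9 ⊕ 0xB6 = 0x6F
  0x6F ⊕ 0x17 = 0x78
  0x78 ⊕ 0x69 = 0x11
  0x11 ⊕ 0xA1 = 0xB0
  0xB0 ⊕ 0x8B = 0x3B
  0x3B ⊕ 0x40 = 0x7B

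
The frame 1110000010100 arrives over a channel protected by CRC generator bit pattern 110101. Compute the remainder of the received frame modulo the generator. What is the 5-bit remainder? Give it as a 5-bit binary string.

00001

Modulo-2 division of 1110000010100 by 110101:
  pos 0: 111000 XOR 110101 = 001101
  pos 2: 110100 XOR 110101 = 000001
  pos 7: 110100 XOR 110101 = 000001
Remainder = 00001 (nonzero — an error is detected).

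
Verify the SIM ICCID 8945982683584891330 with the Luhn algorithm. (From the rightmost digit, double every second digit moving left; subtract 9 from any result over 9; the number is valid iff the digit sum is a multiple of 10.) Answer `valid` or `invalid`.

From the right, keep odd positions and double even positions (subtract 9 from any doubled value over 9):
  doubled (positions 2,4,...): 6 2 7 7 6 3 7 1 9 → sum 48
  kept (positions 1,3,...): 0 3 9 4 5 8 2 9 4 8 → sum 52
Total = 100.
100 mod 10 = 0, so the number is valid.

valid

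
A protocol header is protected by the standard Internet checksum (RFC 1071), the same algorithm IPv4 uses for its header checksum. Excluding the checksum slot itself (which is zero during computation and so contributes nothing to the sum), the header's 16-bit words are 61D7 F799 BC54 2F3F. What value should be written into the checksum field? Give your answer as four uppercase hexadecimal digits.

One's-complement addition (fold any carry out of bit 15 back into bit 0):
  0x61D7 + 0xF799 = 0x15970 → wrap carry → 0x5971
  0x5971 + 0xBC54 = 0x115C5 → wrap carry → 0x15C6
  0x15C6 + 0x2F3F = 0x04505
One's-complement sum = 0x4505.
Checksum = ~0x4505 & 0xFFFF = 0xBAFA.

BAFA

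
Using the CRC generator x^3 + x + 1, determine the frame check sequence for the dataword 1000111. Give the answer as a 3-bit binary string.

Append 3 zeros: 1000111000. Divide by 1011 (XOR where the leading bit is 1):
  pos 0: 1000 XOR 1011 = 0011
  pos 2: 1111 XOR 1011 = 0100
  pos 3: 1001 XOR 1011 = 0010
  pos 5: 1000 XOR 1011 = 0011
Remainder (last 3 bits) = 110. This is the CRC / FCS.

110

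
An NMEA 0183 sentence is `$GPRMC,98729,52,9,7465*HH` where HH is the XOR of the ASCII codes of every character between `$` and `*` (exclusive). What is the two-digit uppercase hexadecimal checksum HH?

XOR the ASCII codes of the payload characters:
  'G' = 0x47 → acc = 0x47
  'P' = 0x50 → acc = 0x17
  'R' = 0x52 → acc = 0x45
  'M' = 0x4D → acc = 0x08
  'C' = 0x43 → acc = 0x4B
  ',' = 0x2C → acc = 0x67
  '9' = 0x39 → acc = 0x5E
  '8' = 0x38 → acc = 0x66
  '7' = 0x37 → acc = 0x51
  '2' = 0x32 → acc = 0x63
  '9' = 0x39 → acc = 0x5A
  ',' = 0x2C → acc = 0x76
  '5' = 0x35 → acc = 0x43
  '2' = 0x32 → acc = 0x71
  ',' = 0x2C → acc = 0x5D
  '9' = 0x39 → acc = 0x64
  ',' = 0x2C → acc = 0x48
  '7' = 0x37 → acc = 0x7F
  '4' = 0x34 → acc = 0x4B
  '6' = 0x36 → acc = 0x7D
  '5' = 0x35 → acc = 0x48
Checksum = 0x48.

48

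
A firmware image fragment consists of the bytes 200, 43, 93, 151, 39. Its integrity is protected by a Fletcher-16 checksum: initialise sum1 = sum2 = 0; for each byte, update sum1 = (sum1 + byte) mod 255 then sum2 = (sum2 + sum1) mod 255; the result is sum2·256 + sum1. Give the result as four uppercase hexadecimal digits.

0710

Running sums (mod 255):
  after byte 0 (200): sum1=200, sum2=200
  after byte 1 (43): sum1=243, sum2=188
  after byte 2 (93): sum1=81, sum2=14
  after byte 3 (151): sum1=232, sum2=246
  after byte 4 (39): sum1=16, sum2=7
Checksum = sum2·256 + sum1 = 7·256 + 16 = 1808 = 0x0710.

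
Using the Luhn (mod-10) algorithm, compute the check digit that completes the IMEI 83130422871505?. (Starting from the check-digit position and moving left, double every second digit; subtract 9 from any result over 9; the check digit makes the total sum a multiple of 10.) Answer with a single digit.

9

Partial digits right→left: 5 0 5 1 7 8 2 2 4 0 3 1 3 8
Double every second digit counting from the check-digit position (so the 1st, 3rd, 5th, ... of the partial from the right).
  doubled (with −9 where >9): 1 1 5 4 8 6 6 → sum 31
  kept as-is: 0 1 8 2 0 1 8 → sum 20
Total = 31 + 20 = 51.
Check digit = (10 − (51 mod 10)) mod 10 = 9.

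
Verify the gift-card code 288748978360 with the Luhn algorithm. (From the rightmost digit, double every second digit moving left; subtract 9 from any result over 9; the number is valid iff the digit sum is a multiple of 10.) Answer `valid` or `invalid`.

invalid

From the right, keep odd positions and double even positions (subtract 9 from any doubled value over 9):
  doubled (positions 2,4,...): 3 7 9 8 7 4 → sum 38
  kept (positions 1,3,...): 0 3 7 8 7 8 → sum 33
Total = 71.
71 mod 10 = 1, so the number is invalid.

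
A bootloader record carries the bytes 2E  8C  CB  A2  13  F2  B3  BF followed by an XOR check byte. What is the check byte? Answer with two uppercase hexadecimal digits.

XOR the bytes together:
  start with 0x2E
  0x2E ⊕ 0x8C = 0xA2
  0xA2 ⊕ 0xCB = 0x69
  0x69 ⊕ 0xA2 = 0xCB
  0xCB ⊕ 0x13 = 0xD8
  0xD8 ⊕ 0xF2 = 0x2A
  0x2A ⊕ 0xB3 = 0x99
  0x99 ⊕ 0xBF = 0x26

26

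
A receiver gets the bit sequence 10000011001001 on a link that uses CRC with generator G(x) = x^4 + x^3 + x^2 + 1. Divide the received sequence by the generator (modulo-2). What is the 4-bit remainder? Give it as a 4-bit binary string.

Modulo-2 division of 10000011001001 by 11101:
  pos 0: 10000 XOR 11101 = 01101
  pos 1: 11010 XOR 11101 = 00111
  pos 3: 11111 XOR 11101 = 00010
  pos 6: 10001 XOR 11101 = 01100
  pos 7: 11000 XOR 11101 = 00101
  pos 9: 10101 XOR 11101 = 01000
Remainder = 1000 (nonzero — an error is detected).

1000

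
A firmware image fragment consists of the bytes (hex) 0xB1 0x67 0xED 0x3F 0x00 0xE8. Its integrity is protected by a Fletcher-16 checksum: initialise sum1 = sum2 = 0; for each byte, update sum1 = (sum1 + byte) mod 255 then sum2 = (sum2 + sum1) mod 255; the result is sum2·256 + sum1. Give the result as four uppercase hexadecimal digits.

Running sums (mod 255):
  after byte 0 (0xB1): sum1=177, sum2=177
  after byte 1 (0x67): sum1=25, sum2=202
  after byte 2 (0xED): sum1=7, sum2=209
  after byte 3 (0x3F): sum1=70, sum2=24
  after byte 4 (0x00): sum1=70, sum2=94
  after byte 5 (0xE8): sum1=47, sum2=141
Checksum = sum2·256 + sum1 = 141·256 + 47 = 36143 = 0x8D2F.

8D2F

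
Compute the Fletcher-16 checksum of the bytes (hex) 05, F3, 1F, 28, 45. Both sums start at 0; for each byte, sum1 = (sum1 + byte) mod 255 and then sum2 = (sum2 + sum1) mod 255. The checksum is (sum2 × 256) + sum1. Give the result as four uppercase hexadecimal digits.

Running sums (mod 255):
  after byte 0 (05): sum1=5, sum2=5
  after byte 1 (F3): sum1=248, sum2=253
  after byte 2 (1F): sum1=24, sum2=22
  after byte 3 (28): sum1=64, sum2=86
  after byte 4 (45): sum1=133, sum2=219
Checksum = sum2·256 + sum1 = 219·256 + 133 = 56197 = 0xDB85.

DB85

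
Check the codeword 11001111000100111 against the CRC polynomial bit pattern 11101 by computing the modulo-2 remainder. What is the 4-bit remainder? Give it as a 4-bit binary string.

Modulo-2 division of 11001111000100111 by 11101:
  pos 0: 11001 XOR 11101 = 00100
  pos 2: 10011 XOR 11101 = 01110
  pos 3: 11101 XOR 11101 = 00000
  pos 11: 10011 XOR 11101 = 01110
  pos 12: 11101 XOR 11101 = 00000
Remainder = 0000 (zero — the frame passes the CRC check).

0000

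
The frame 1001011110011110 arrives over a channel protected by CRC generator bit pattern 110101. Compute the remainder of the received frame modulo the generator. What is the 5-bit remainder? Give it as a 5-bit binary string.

Modulo-2 division of 1001011110011110 by 110101:
  pos 0: 100101 XOR 110101 = 010000
  pos 1: 100001 XOR 110101 = 010100
  pos 2: 101001 XOR 110101 = 011100
  pos 3: 111001 XOR 110101 = 001100
  pos 5: 110000 XOR 110101 = 000101
  pos 8: 101111 XOR 110101 = 011010
  pos 9: 110101 XOR 110101 = 000000
Remainder = 00000 (zero — the frame passes the CRC check).

00000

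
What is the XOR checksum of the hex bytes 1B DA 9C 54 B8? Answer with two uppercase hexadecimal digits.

B1

XOR the bytes together:
  start with 0x1B
  0x1B ⊕ 0xDA = 0xC1
  0xC1 ⊕ 0x9C = 0x5D
  0x5D ⊕ 0x54 = 0x09
  0x09 ⊕ 0xB8 = 0xB1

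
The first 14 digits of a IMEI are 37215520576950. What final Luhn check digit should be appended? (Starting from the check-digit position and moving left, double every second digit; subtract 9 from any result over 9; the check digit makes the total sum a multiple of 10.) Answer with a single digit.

Partial digits right→left: 0 5 9 6 7 5 0 2 5 5 1 2 7 3
Double every second digit counting from the check-digit position (so the 1st, 3rd, 5th, ... of the partial from the right).
  doubled (with −9 where >9): 0 9 5 0 1 2 5 → sum 22
  kept as-is: 5 6 5 2 5 2 3 → sum 28
Total = 22 + 28 = 50.
Check digit = (10 − (50 mod 10)) mod 10 = 0.

0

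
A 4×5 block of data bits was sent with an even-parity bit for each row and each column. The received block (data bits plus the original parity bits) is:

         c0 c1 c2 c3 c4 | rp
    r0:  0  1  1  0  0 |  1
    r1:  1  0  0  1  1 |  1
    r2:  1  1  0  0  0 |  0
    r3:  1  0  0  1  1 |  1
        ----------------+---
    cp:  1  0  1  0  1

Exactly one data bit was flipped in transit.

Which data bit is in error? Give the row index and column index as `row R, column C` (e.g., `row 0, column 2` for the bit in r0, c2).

Recompute each row's even parity and compare to rp:
  r0: data parity 0, sent rp 1 → mismatch
  r1: data parity 1, sent rp 1 → ok
  r2: data parity 0, sent rp 0 → ok
  r3: data parity 1, sent rp 1 → ok
Recompute each column's even parity and compare to cp:
  c0: data parity 1, sent cp 1 → ok
  c1: data parity 0, sent cp 0 → ok
  c2: data parity 1, sent cp 1 → ok
  c3: data parity 0, sent cp 0 → ok
  c4: data parity 0, sent cp 1 → mismatch
Exactly one row (r0) and one column (c4) fail → the flipped bit is at their intersection.

row 0, column 4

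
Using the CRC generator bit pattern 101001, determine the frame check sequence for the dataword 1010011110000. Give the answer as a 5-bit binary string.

Append 5 zeros: 101001111000000000. Divide by 101001 (XOR where the leading bit is 1):
  pos 0: 101001 XOR 101001 = 000000
  pos 6: 111000 XOR 101001 = 010001
  pos 7: 100010 XOR 101001 = 001011
  pos 9: 101100 XOR 101001 = 000101
  pos 12: 101000 XOR 101001 = 000001
Remainder (last 5 bits) = 00001. This is the CRC / FCS.

00001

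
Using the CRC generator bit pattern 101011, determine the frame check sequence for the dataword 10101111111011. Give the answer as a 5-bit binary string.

01011

Append 5 zeros: 1010111111101100000. Divide by 101011 (XOR where the leading bit is 1):
  pos 0: 101011 XOR 101011 = 000000
  pos 6: 111110 XOR 101011 = 010101
  pos 7: 101011 XOR 101011 = 000000
  pos 13: 100000 XOR 101011 = 001011
Remainder (last 5 bits) = 01011. This is the CRC / FCS.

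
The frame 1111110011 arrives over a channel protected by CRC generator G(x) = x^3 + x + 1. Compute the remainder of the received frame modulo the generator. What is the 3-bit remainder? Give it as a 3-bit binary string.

Modulo-2 division of 1111110011 by 1011:
  pos 0: 1111 XOR 1011 = 0100
  pos 1: 1001 XOR 1011 = 0010
  pos 3: 1010 XOR 1011 = 0001
  pos 6: 1011 XOR 1011 = 0000
Remainder = 000 (zero — the frame passes the CRC check).

000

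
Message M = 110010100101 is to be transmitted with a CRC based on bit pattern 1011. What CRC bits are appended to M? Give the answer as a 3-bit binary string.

Append 3 zeros: 110010100101000. Divide by 1011 (XOR where the leading bit is 1):
  pos 0: 1100 XOR 1011 = 0111
  pos 1: 1111 XOR 1011 = 0100
  pos 2: 1000 XOR 1011 = 0011
  pos 4: 1110 XOR 1011 = 0101
  pos 5: 1010 XOR 1011 = 0001
  pos 8: 1101 XOR 1011 = 0110
  pos 9: 1100 XOR 1011 = 0111
  pos 10: 1110 XOR 1011 = 0101
  pos 11: 1010 XOR 1011 = 0001
Remainder (last 3 bits) = 001. This is the CRC / FCS.

001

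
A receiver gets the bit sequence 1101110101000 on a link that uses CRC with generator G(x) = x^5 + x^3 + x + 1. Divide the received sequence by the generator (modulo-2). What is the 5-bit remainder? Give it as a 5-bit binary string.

00001

Modulo-2 division of 1101110101000 by 101011:
  pos 0: 110111 XOR 101011 = 011100
  pos 1: 111000 XOR 101011 = 010011
  pos 2: 100111 XOR 101011 = 001100
  pos 4: 110001 XOR 101011 = 011010
  pos 5: 110100 XOR 101011 = 011111
  pos 6: 111110 XOR 101011 = 010101
  pos 7: 101010 XOR 101011 = 000001
Remainder = 00001 (nonzero — an error is detected).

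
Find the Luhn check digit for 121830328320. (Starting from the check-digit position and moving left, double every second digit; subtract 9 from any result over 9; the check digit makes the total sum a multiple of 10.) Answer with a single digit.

1

Partial digits right→left: 0 2 3 8 2 3 0 3 8 1 2 1
Double every second digit counting from the check-digit position (so the 1st, 3rd, 5th, ... of the partial from the right).
  doubled (with −9 where >9): 0 6 4 0 7 4 → sum 21
  kept as-is: 2 8 3 3 1 1 → sum 18
Total = 21 + 18 = 39.
Check digit = (10 − (39 mod 10)) mod 10 = 1.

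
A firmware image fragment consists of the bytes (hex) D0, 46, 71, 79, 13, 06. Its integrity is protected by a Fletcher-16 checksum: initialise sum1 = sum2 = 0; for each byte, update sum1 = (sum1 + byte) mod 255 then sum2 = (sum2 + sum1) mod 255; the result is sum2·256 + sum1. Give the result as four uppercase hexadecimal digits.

Running sums (mod 255):
  after byte 0 (D0): sum1=208, sum2=208
  after byte 1 (46): sum1=23, sum2=231
  after byte 2 (71): sum1=136, sum2=112
  after byte 3 (79): sum1=2, sum2=114
  after byte 4 (13): sum1=21, sum2=135
  after byte 5 (06): sum1=27, sum2=162
Checksum = sum2·256 + sum1 = 162·256 + 27 = 41499 = 0xA21B.

A21B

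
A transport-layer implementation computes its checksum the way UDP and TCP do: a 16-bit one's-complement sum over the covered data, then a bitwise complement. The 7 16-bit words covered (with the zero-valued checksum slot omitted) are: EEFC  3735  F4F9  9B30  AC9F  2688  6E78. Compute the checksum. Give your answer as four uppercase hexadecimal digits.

One's-complement addition (fold any carry out of bit 15 back into bit 0):
  0xEEFC + 0x3735 = 0x12631 → wrap carry → 0x2632
  0x2632 + 0xF4F9 = 0x11B2B → wrap carry → 0x1B2C
  0x1B2C + 0x9B30 = 0x0B65C
  0xB65C + 0xAC9F = 0x162FB → wrap carry → 0x62FC
  0x62FC + 0x2688 = 0x08984
  0x8984 + 0x6E78 = 0x0F7FC
One's-complement sum = 0xF7FC.
Checksum = ~0xF7FC & 0xFFFF = 0x0803.

0803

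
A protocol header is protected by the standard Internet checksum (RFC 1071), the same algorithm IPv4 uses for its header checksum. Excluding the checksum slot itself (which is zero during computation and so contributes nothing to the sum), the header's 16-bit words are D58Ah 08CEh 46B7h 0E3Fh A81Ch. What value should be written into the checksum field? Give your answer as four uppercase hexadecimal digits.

One's-complement addition (fold any carry out of bit 15 back into bit 0):
  0xD58A + 0x08CE = 0x0DE58
  0xDE58 + 0x46B7 = 0x1250F → wrap carry → 0x2510
  0x2510 + 0x0E3F = 0x0334F
  0x334F + 0xA81C = 0x0DB6B
One's-complement sum = 0xDB6B.
Checksum = ~0xDB6B & 0xFFFF = 0x2494.

2494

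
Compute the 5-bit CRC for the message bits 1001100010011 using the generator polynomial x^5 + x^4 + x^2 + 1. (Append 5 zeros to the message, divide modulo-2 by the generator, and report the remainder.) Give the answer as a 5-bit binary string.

00000

Append 5 zeros: 100110001001100000. Divide by 110101 (XOR where the leading bit is 1):
  pos 0: 100110 XOR 110101 = 010011
  pos 1: 100110 XOR 110101 = 010011
  pos 2: 100110 XOR 110101 = 010011
  pos 3: 100111 XOR 110101 = 010010
  pos 4: 100100 XOR 110101 = 010001
  pos 5: 100010 XOR 110101 = 010111
  pos 6: 101111 XOR 110101 = 011010
  pos 7: 110101 XOR 110101 = 000000
Remainder (last 5 bits) = 00000. This is the CRC / FCS.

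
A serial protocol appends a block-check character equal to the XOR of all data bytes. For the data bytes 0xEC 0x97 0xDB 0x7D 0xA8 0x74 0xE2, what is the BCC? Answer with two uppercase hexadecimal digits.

XOR the bytes together:
  start with 0xEC
  0xEC ⊕ 0x97 = 0x7B
  0x7B ⊕ 0xDB = 0xA0
  0xA0 ⊕ 0x7D = 0xDD
  0xDD ⊕ 0xA8 = 0x75
  0x75 ⊕ 0x74 = 0x01
  0x01 ⊕ 0xE2 = 0xE3

E3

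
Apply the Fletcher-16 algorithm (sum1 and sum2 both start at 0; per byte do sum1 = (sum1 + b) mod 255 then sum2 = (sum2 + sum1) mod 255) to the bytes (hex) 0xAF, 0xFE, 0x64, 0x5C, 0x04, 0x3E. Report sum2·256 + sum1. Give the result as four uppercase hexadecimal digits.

Running sums (mod 255):
  after byte 0 (0xAF): sum1=175, sum2=175
  after byte 1 (0xFE): sum1=174, sum2=94
  after byte 2 (0x64): sum1=19, sum2=113
  after byte 3 (0x5C): sum1=111, sum2=224
  after byte 4 (0x04): sum1=115, sum2=84
  after byte 5 (0x3E): sum1=177, sum2=6
Checksum = sum2·256 + sum1 = 6·256 + 177 = 1713 = 0x06B1.

06B1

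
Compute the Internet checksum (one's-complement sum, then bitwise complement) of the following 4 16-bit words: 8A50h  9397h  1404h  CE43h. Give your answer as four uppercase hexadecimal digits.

One's-complement addition (fold any carry out of bit 15 back into bit 0):
  0x8A50 + 0x9397 = 0x11DE7 → wrap carry → 0x1DE8
  0x1DE8 + 0x1404 = 0x031EC
  0x31EC + 0xCE43 = 0x1002F → wrap carry → 0x0030
One's-complement sum = 0x0030.
Checksum = ~0x0030 & 0xFFFF = 0xFFCF.

FFCF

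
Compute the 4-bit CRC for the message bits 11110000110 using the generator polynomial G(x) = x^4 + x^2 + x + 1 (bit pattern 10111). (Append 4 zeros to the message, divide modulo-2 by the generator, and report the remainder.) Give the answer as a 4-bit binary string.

Append 4 zeros: 111100001100000. Divide by 10111 (XOR where the leading bit is 1):
  pos 0: 11110 XOR 10111 = 01001
  pos 1: 10010 XOR 10111 = 00101
  pos 3: 10100 XOR 10111 = 00011
  pos 6: 11110 XOR 10111 = 01001
  pos 7: 10010 XOR 10111 = 00101
  pos 9: 10100 XOR 10111 = 00011
Remainder (last 4 bits) = 0110. This is the CRC / FCS.

0110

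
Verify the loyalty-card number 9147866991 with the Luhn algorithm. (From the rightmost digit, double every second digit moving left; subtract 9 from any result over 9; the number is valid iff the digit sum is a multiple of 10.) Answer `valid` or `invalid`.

From the right, keep odd positions and double even positions (subtract 9 from any doubled value over 9):
  doubled (positions 2,4,...): 9 3 7 8 9 → sum 36
  kept (positions 1,3,...): 1 9 6 7 1 → sum 24
Total = 60.
60 mod 10 = 0, so the number is valid.

valid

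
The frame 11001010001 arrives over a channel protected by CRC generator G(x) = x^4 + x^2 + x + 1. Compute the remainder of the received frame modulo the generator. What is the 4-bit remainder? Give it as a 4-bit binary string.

Modulo-2 division of 11001010001 by 10111:
  pos 0: 11001 XOR 10111 = 01110
  pos 1: 11100 XOR 10111 = 01011
  pos 2: 10111 XOR 10111 = 00000
Remainder = 0001 (nonzero — an error is detected).

0001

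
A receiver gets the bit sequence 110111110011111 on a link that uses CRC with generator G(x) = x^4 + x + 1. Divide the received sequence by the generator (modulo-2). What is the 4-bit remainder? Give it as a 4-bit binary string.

0101

Modulo-2 division of 110111110011111 by 10011:
  pos 0: 11011 XOR 10011 = 01000
  pos 1: 10001 XOR 10011 = 00010
  pos 4: 10110 XOR 10011 = 00101
  pos 6: 10101 XOR 10011 = 00110
  pos 8: 11011 XOR 10011 = 01000
  pos 9: 10001 XOR 10011 = 00010
Remainder = 0101 (nonzero — an error is detected).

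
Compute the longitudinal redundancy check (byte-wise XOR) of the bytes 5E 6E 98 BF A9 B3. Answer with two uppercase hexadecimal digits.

XOR the bytes together:
  start with 0x5E
  0x5E ⊕ 0x6E = 0x30
  0x30 ⊕ 0x98 = 0xA8
  0xA8 ⊕ 0xBF = 0x17
  0x17 ⊕ 0xA9 = 0xBE
  0xBE ⊕ 0xB3 = 0x0D

0D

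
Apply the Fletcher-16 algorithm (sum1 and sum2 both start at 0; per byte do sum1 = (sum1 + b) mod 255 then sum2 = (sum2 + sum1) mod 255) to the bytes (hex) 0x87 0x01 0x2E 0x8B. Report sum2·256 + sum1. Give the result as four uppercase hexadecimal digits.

Running sums (mod 255):
  after byte 0 (0x87): sum1=135, sum2=135
  after byte 1 (0x01): sum1=136, sum2=16
  after byte 2 (0x2E): sum1=182, sum2=198
  after byte 3 (0x8B): sum1=66, sum2=9
Checksum = sum2·256 + sum1 = 9·256 + 66 = 2370 = 0x0942.

0942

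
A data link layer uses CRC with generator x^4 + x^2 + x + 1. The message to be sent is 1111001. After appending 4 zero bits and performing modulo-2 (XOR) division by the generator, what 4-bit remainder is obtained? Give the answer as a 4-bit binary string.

Append 4 zeros: 11110010000. Divide by 10111 (XOR where the leading bit is 1):
  pos 0: 11110 XOR 10111 = 01001
  pos 1: 10010 XOR 10111 = 00101
  pos 3: 10110 XOR 10111 = 00001
Remainder (last 4 bits) = 1000. This is the CRC / FCS.

1000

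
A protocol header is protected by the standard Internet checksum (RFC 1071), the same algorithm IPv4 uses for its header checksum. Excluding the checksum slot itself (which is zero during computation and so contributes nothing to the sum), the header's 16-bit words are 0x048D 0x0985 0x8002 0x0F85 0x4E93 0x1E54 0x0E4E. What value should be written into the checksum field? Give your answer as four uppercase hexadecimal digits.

E730

One's-complement addition (fold any carry out of bit 15 back into bit 0):
  0x048D + 0x0985 = 0x00E12
  0x0E12 + 0x8002 = 0x08E14
  0x8E14 + 0x0F85 = 0x09D99
  0x9D99 + 0x4E93 = 0x0EC2C
  0xEC2C + 0x1E54 = 0x10A80 → wrap carry → 0x0A81
  0x0A81 + 0x0E4E = 0x018CF
One's-complement sum = 0x18CF.
Checksum = ~0x18CF & 0xFFFF = 0xE730.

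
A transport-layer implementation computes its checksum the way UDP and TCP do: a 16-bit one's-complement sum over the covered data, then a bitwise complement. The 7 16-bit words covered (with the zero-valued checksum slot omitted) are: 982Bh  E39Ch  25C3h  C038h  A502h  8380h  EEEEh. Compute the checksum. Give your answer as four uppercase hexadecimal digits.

One's-complement addition (fold any carry out of bit 15 back into bit 0):
  0x982B + 0xE39C = 0x17BC7 → wrap carry → 0x7BC8
  0x7BC8 + 0x25C3 = 0x0A18B
  0xA18B + 0xC038 = 0x161C3 → wrap carry → 0x61C4
  0x61C4 + 0xA502 = 0x106C6 → wrap carry → 0x06C7
  0x06C7 + 0x8380 = 0x08A47
  0x8A47 + 0xEEEE = 0x17935 → wrap carry → 0x7936
One's-complement sum = 0x7936.
Checksum = ~0x7936 & 0xFFFF = 0x86C9.

86C9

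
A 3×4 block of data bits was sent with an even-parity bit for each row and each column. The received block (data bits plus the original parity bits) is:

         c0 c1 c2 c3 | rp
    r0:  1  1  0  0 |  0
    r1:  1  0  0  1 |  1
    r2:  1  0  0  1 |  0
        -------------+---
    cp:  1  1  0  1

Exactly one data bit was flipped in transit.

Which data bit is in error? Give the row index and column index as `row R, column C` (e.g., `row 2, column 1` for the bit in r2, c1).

Recompute each row's even parity and compare to rp:
  r0: data parity 0, sent rp 0 → ok
  r1: data parity 0, sent rp 1 → mismatch
  r2: data parity 0, sent rp 0 → ok
Recompute each column's even parity and compare to cp:
  c0: data parity 1, sent cp 1 → ok
  c1: data parity 1, sent cp 1 → ok
  c2: data parity 0, sent cp 0 → ok
  c3: data parity 0, sent cp 1 → mismatch
Exactly one row (r1) and one column (c3) fail → the flipped bit is at their intersection.

row 1, column 3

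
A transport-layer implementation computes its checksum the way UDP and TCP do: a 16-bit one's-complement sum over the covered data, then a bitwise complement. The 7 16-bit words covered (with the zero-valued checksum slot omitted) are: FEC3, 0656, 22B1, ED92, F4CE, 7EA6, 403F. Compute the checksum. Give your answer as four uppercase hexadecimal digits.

One's-complement addition (fold any carry out of bit 15 back into bit 0):
  0xFEC3 + 0x0656 = 0x10519 → wrap carry → 0x051A
  0x051A + 0x22B1 = 0x027CB
  0x27CB + 0xED92 = 0x1155D → wrap carry → 0x155E
  0x155E + 0xF4CE = 0x10A2C → wrap carry → 0x0A2D
  0x0A2D + 0x7EA6 = 0x088D3
  0x88D3 + 0x403F = 0x0C912
One's-complement sum = 0xC912.
Checksum = ~0xC912 & 0xFFFF = 0x36ED.

36ED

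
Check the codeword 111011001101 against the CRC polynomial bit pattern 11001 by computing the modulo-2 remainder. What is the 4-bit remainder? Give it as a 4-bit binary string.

Modulo-2 division of 111011001101 by 11001:
  pos 0: 11101 XOR 11001 = 00100
  pos 2: 10010 XOR 11001 = 01011
  pos 3: 10110 XOR 11001 = 01111
  pos 4: 11111 XOR 11001 = 00110
  pos 6: 11010 XOR 11001 = 00011
Remainder = 0111 (nonzero — an error is detected).

0111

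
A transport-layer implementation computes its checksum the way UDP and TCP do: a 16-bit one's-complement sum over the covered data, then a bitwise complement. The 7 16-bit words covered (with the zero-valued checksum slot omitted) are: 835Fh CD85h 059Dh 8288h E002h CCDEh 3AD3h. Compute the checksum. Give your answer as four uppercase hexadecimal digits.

3F40

One's-complement addition (fold any carry out of bit 15 back into bit 0):
  0x835F + 0xCD85 = 0x150E4 → wrap carry → 0x50E5
  0x50E5 + 0x059D = 0x05682
  0x5682 + 0x8288 = 0x0D90A
  0xD90A + 0xE002 = 0x1B90C → wrap carry → 0xB90D
  0xB90D + 0xCCDE = 0x185EB → wrap carry → 0x85EC
  0x85EC + 0x3AD3 = 0x0C0BF
One's-complement sum = 0xC0BF.
Checksum = ~0xC0BF & 0xFFFF = 0x3F40.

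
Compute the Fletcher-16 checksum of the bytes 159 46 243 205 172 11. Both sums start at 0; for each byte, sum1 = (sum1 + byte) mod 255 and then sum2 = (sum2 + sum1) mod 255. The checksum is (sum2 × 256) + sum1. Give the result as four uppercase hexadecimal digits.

Running sums (mod 255):
  after byte 0 (159): sum1=159, sum2=159
  after byte 1 (46): sum1=205, sum2=109
  after byte 2 (243): sum1=193, sum2=47
  after byte 3 (205): sum1=143, sum2=190
  after byte 4 (172): sum1=60, sum2=250
  after byte 5 (11): sum1=71, sum2=66
Checksum = sum2·256 + sum1 = 66·256 + 71 = 16967 = 0x4247.

4247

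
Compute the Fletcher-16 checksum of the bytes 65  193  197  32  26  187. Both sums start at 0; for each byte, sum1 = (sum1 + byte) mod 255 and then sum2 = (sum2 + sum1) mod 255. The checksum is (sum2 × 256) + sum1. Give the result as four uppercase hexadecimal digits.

B7BE

Running sums (mod 255):
  after byte 0 (65): sum1=65, sum2=65
  after byte 1 (193): sum1=3, sum2=68
  after byte 2 (197): sum1=200, sum2=13
  after byte 3 (32): sum1=232, sum2=245
  after byte 4 (26): sum1=3, sum2=248
  after byte 5 (187): sum1=190, sum2=183
Checksum = sum2·256 + sum1 = 183·256 + 190 = 47038 = 0xB7BE.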